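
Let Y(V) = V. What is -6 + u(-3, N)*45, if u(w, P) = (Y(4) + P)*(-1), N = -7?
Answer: 129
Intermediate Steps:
u(w, P) = -4 - P (u(w, P) = (4 + P)*(-1) = -4 - P)
-6 + u(-3, N)*45 = -6 + (-4 - 1*(-7))*45 = -6 + (-4 + 7)*45 = -6 + 3*45 = -6 + 135 = 129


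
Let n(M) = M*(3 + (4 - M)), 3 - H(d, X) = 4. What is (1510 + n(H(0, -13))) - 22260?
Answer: -20758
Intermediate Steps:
H(d, X) = -1 (H(d, X) = 3 - 1*4 = 3 - 4 = -1)
n(M) = M*(7 - M)
(1510 + n(H(0, -13))) - 22260 = (1510 - (7 - 1*(-1))) - 22260 = (1510 - (7 + 1)) - 22260 = (1510 - 1*8) - 22260 = (1510 - 8) - 22260 = 1502 - 22260 = -20758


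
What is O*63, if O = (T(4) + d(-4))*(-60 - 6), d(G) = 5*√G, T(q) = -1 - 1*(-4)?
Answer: -12474 - 41580*I ≈ -12474.0 - 41580.0*I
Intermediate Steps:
T(q) = 3 (T(q) = -1 + 4 = 3)
O = -198 - 660*I (O = (3 + 5*√(-4))*(-60 - 6) = (3 + 5*(2*I))*(-66) = (3 + 10*I)*(-66) = -198 - 660*I ≈ -198.0 - 660.0*I)
O*63 = (-198 - 660*I)*63 = -12474 - 41580*I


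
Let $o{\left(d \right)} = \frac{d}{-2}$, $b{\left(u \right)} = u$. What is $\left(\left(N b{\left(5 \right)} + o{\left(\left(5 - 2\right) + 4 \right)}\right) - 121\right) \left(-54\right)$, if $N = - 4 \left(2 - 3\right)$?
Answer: $5643$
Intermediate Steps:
$N = 4$ ($N = \left(-4\right) \left(-1\right) = 4$)
$o{\left(d \right)} = - \frac{d}{2}$ ($o{\left(d \right)} = d \left(- \frac{1}{2}\right) = - \frac{d}{2}$)
$\left(\left(N b{\left(5 \right)} + o{\left(\left(5 - 2\right) + 4 \right)}\right) - 121\right) \left(-54\right) = \left(\left(4 \cdot 5 - \frac{\left(5 - 2\right) + 4}{2}\right) - 121\right) \left(-54\right) = \left(\left(20 - \frac{3 + 4}{2}\right) - 121\right) \left(-54\right) = \left(\left(20 - \frac{7}{2}\right) - 121\right) \left(-54\right) = \left(\frac{33}{2} - 121\right) \left(-54\right) = \left(- \frac{209}{2}\right) \left(-54\right) = 5643$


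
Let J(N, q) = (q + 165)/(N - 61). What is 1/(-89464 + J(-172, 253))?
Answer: -233/20845530 ≈ -1.1177e-5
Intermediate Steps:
J(N, q) = (165 + q)/(-61 + N)
1/(-89464 + J(-172, 253)) = 1/(-89464 + (165 + 253)/(-61 - 172)) = 1/(-89464 + 418/(-233)) = 1/(-89464 - 1/233*418) = 1/(-89464 - 418/233) = 1/(-20845530/233) = -233/20845530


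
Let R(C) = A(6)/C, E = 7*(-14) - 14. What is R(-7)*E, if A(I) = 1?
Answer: 16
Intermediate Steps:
E = -112 (E = -98 - 14 = -112)
R(C) = 1/C
R(-7)*E = -112/(-7) = -⅐*(-112) = 16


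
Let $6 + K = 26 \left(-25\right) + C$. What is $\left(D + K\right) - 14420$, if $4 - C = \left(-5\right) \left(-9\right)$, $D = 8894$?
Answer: $-6223$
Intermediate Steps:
$C = -41$ ($C = 4 - \left(-5\right) \left(-9\right) = 4 - 45 = -41$)
$K = -697$ ($K = -6 + \left(26 \left(-25\right) - 41\right) = -6 - 691 = -697$)
$\left(D + K\right) - 14420 = \left(8894 - 697\right) - 14420 = 8197 - 14420 = -6223$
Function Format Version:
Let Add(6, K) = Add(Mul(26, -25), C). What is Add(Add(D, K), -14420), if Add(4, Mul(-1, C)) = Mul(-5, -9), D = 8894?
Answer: -6223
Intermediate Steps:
C = -41 (C = Add(4, Mul(-1, Mul(-5, -9))) = Add(4, Mul(-1, 45)) = Add(4, -45) = -41)
K = -697 (K = Add(-6, Add(Mul(26, -25), -41)) = Add(-6, Add(-650, -41)) = Add(-6, -691) = -697)
Add(Add(D, K), -14420) = Add(Add(8894, -697), -14420) = Add(8197, -14420) = -6223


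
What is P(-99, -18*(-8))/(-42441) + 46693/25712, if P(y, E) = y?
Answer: 661414367/363747664 ≈ 1.8183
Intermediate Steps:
P(-99, -18*(-8))/(-42441) + 46693/25712 = -99/(-42441) + 46693/25712 = -99*(-1/42441) + 46693*(1/25712) = 33/14147 + 46693/25712 = 661414367/363747664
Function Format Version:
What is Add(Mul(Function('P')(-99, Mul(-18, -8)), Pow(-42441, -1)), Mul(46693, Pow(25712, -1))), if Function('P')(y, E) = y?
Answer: Rational(661414367, 363747664) ≈ 1.8183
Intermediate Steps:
Add(Mul(Function('P')(-99, Mul(-18, -8)), Pow(-42441, -1)), Mul(46693, Pow(25712, -1))) = Add(Mul(-99, Pow(-42441, -1)), Mul(46693, Pow(25712, -1))) = Add(Mul(-99, Rational(-1, 42441)), Mul(46693, Rational(1, 25712))) = Add(Rational(33, 14147), Rational(46693, 25712)) = Rational(661414367, 363747664)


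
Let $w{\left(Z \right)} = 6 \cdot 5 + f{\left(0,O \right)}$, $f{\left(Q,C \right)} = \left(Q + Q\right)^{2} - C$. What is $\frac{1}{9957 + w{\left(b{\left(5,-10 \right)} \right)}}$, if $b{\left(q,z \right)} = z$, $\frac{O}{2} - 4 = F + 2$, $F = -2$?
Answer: $\frac{1}{9979} \approx 0.00010021$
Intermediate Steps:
$O = 8$ ($O = 8 + 2 \left(-2 + 2\right) = 8 + 2 \cdot 0 = 8 + 0 = 8$)
$f{\left(Q,C \right)} = - C + 4 Q^{2}$ ($f{\left(Q,C \right)} = \left(2 Q\right)^{2} - C = 4 Q^{2} - C = - C + 4 Q^{2}$)
$w{\left(Z \right)} = 22$ ($w{\left(Z \right)} = 6 \cdot 5 + \left(\left(-1\right) 8 + 4 \cdot 0^{2}\right) = 30 + \left(-8 + 4 \cdot 0\right) = 30 + \left(-8 + 0\right) = 30 - 8 = 22$)
$\frac{1}{9957 + w{\left(b{\left(5,-10 \right)} \right)}} = \frac{1}{9957 + 22} = \frac{1}{9979}$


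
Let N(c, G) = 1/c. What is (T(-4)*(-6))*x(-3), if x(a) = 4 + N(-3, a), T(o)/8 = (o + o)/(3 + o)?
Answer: -1408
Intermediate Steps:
T(o) = 16*o/(3 + o) (T(o) = 8*((o + o)/(3 + o)) = 8*((2*o)/(3 + o)) = 8*(2*o/(3 + o)) = 16*o/(3 + o))
x(a) = 11/3 (x(a) = 4 + 1/(-3) = 4 - ⅓ = 11/3)
(T(-4)*(-6))*x(-3) = ((16*(-4)/(3 - 4))*(-6))*(11/3) = ((16*(-4)/(-1))*(-6))*(11/3) = ((16*(-4)*(-1))*(-6))*(11/3) = (64*(-6))*(11/3) = -384*11/3 = -1408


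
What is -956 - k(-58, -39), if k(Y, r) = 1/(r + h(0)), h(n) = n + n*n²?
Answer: -37283/39 ≈ -955.97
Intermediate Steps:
h(n) = n + n³
k(Y, r) = 1/r (k(Y, r) = 1/(r + (0 + 0³)) = 1/(r + (0 + 0)) = 1/(r + 0) = 1/r)
-956 - k(-58, -39) = -956 - 1/(-39) = -956 - 1*(-1/39) = -956 + 1/39 = -37283/39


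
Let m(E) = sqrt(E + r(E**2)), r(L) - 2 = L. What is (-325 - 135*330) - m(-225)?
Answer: -44875 - sqrt(50402) ≈ -45100.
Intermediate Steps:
r(L) = 2 + L
m(E) = sqrt(2 + E + E**2) (m(E) = sqrt(E + (2 + E**2)) = sqrt(2 + E + E**2))
(-325 - 135*330) - m(-225) = (-325 - 135*330) - sqrt(2 - 225 + (-225)**2) = (-325 - 44550) - sqrt(2 - 225 + 50625) = -44875 - sqrt(50402)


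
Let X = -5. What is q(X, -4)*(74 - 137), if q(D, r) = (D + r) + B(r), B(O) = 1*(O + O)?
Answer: 1071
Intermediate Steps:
B(O) = 2*O (B(O) = 1*(2*O) = 2*O)
q(D, r) = D + 3*r (q(D, r) = (D + r) + 2*r = D + 3*r)
q(X, -4)*(74 - 137) = (-5 + 3*(-4))*(74 - 137) = (-5 - 12)*(-63) = -17*(-63) = 1071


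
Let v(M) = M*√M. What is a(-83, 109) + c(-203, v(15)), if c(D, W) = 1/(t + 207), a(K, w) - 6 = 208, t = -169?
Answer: 8133/38 ≈ 214.03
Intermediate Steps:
v(M) = M^(3/2)
a(K, w) = 214 (a(K, w) = 6 + 208 = 214)
c(D, W) = 1/38 (c(D, W) = 1/(-169 + 207) = 1/38)
a(-83, 109) + c(-203, v(15)) = 214 + 1/38 = 8133/38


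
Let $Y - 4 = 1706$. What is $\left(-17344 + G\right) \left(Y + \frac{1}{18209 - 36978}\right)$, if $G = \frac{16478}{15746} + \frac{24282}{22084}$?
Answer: $- \frac{48386114699123073297}{1631657977154} \approx -2.9655 \cdot 10^{7}$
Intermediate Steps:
$Y = 1710$ ($Y = 4 + 1706 = 1710$)
$G = \frac{186561131}{86933666}$ ($G = 16478 \cdot \frac{1}{15746} + 24282 \cdot \frac{1}{22084} = \frac{8239}{7873} + \frac{12141}{11042} = \frac{186561131}{86933666} \approx 2.146$)
$\left(-17344 + G\right) \left(Y + \frac{1}{18209 - 36978}\right) = \left(-17344 + \frac{186561131}{86933666}\right) \left(1710 + \frac{1}{18209 - 36978}\right) = - \frac{1507590941973 \left(1710 + \frac{1}{-18769}\right)}{86933666} = - \frac{1507590941973 \left(1710 - \frac{1}{18769}\right)}{86933666} = \left(- \frac{1507590941973}{86933666}\right) \frac{32094989}{18769} = - \frac{48386114699123073297}{1631657977154}$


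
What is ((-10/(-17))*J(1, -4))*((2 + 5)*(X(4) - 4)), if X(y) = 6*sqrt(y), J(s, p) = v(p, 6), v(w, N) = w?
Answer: -2240/17 ≈ -131.76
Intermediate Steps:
J(s, p) = p
((-10/(-17))*J(1, -4))*((2 + 5)*(X(4) - 4)) = (-10/(-17)*(-4))*((2 + 5)*(6*sqrt(4) - 4)) = (-10*(-1/17)*(-4))*(7*(6*2 - 4)) = ((10/17)*(-4))*(7*(12 - 4)) = -280*8/17 = -40/17*56 = -2240/17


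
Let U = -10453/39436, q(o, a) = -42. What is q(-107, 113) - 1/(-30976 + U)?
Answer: -51306320102/1221579989 ≈ -42.000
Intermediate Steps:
U = -10453/39436 (U = -10453*1/39436 = -10453/39436 ≈ -0.26506)
q(-107, 113) - 1/(-30976 + U) = -42 - 1/(-30976 - 10453/39436) = -42 - 1/(-1221579989/39436) = -42 - 1*(-39436/1221579989) = -42 + 39436/1221579989 = -51306320102/1221579989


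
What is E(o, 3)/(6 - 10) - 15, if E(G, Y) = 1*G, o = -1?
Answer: -59/4 ≈ -14.750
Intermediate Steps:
E(G, Y) = G
E(o, 3)/(6 - 10) - 15 = -1/(6 - 10) - 15 = -1/(-4) - 15 = -¼*(-1) - 15 = ¼ - 15 = -59/4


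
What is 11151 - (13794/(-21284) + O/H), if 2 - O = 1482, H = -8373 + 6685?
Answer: 25038633259/2245462 ≈ 11151.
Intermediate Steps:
H = -1688
O = -1480 (O = 2 - 1*1482 = 2 - 1482 = -1480)
11151 - (13794/(-21284) + O/H) = 11151 - (13794/(-21284) - 1480/(-1688)) = 11151 - (13794*(-1/21284) - 1480*(-1/1688)) = 11151 - (-6897/10642 + 185/211) = 11151 - 1*513503/2245462 = 11151 - 513503/2245462 = 25038633259/2245462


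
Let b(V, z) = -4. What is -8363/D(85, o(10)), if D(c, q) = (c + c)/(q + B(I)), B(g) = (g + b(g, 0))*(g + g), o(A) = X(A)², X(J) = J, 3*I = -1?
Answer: -3872069/765 ≈ -5061.5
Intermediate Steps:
I = -⅓ (I = (⅓)*(-1) = -⅓ ≈ -0.33333)
o(A) = A²
B(g) = 2*g*(-4 + g) (B(g) = (g - 4)*(g + g) = (-4 + g)*(2*g) = 2*g*(-4 + g))
D(c, q) = 2*c/(26/9 + q) (D(c, q) = (c + c)/(q + 2*(-⅓)*(-4 - ⅓)) = (2*c)/(q + 2*(-⅓)*(-13/3)) = (2*c)/(q + 26/9) = (2*c)/(26/9 + q) = 2*c/(26/9 + q))
-8363/D(85, o(10)) = -8363/(18*85/(26 + 9*10²)) = -8363/(18*85/(26 + 9*100)) = -8363/(18*85/(26 + 900)) = -8363/(18*85/926) = -8363/(18*85*(1/926)) = -8363/765/463 = -8363*463/765 = -3872069/765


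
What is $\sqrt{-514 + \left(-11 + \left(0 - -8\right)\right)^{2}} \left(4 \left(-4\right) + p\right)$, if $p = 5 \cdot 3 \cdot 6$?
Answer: $74 i \sqrt{505} \approx 1662.9 i$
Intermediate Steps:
$p = 90$ ($p = 15 \cdot 6 = 90$)
$\sqrt{-514 + \left(-11 + \left(0 - -8\right)\right)^{2}} \left(4 \left(-4\right) + p\right) = \sqrt{-514 + \left(-11 + \left(0 - -8\right)\right)^{2}} \left(4 \left(-4\right) + 90\right) = \sqrt{-514 + \left(-11 + \left(0 + 8\right)\right)^{2}} \left(-16 + 90\right) = \sqrt{-514 + \left(-11 + 8\right)^{2}} \cdot 74 = \sqrt{-514 + \left(-3\right)^{2}} \cdot 74 = \sqrt{-514 + 9} \cdot 74 = \sqrt{-505} \cdot 74 = i \sqrt{505} \cdot 74 = 74 i \sqrt{505}$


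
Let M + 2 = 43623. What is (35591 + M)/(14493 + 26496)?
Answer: 26404/13663 ≈ 1.9325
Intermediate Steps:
M = 43621 (M = -2 + 43623 = 43621)
(35591 + M)/(14493 + 26496) = (35591 + 43621)/(14493 + 26496) = 79212/40989 = 79212*(1/40989) = 26404/13663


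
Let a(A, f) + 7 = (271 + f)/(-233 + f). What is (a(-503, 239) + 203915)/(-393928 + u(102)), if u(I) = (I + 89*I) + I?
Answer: -203993/384646 ≈ -0.53034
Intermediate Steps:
a(A, f) = -7 + (271 + f)/(-233 + f)
u(I) = 91*I (u(I) = 90*I + I = 91*I)
(a(-503, 239) + 203915)/(-393928 + u(102)) = (6*(317 - 1*239)/(-233 + 239) + 203915)/(-393928 + 91*102) = (6*(317 - 239)/6 + 203915)/(-393928 + 9282) = (6*(⅙)*78 + 203915)/(-384646) = (78 + 203915)*(-1/384646) = 203993*(-1/384646) = -203993/384646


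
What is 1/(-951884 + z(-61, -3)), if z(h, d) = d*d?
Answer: -1/951875 ≈ -1.0506e-6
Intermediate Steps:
z(h, d) = d²
1/(-951884 + z(-61, -3)) = 1/(-951884 + (-3)²) = 1/(-951884 + 9) = 1/(-951875) = -1/951875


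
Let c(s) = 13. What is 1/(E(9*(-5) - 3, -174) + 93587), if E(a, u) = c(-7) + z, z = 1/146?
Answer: 146/13665601 ≈ 1.0684e-5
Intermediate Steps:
z = 1/146 ≈ 0.0068493
E(a, u) = 1899/146 (E(a, u) = 13 + 1/146 = 1899/146)
1/(E(9*(-5) - 3, -174) + 93587) = 1/(1899/146 + 93587) = 1/(13665601/146) = 146/13665601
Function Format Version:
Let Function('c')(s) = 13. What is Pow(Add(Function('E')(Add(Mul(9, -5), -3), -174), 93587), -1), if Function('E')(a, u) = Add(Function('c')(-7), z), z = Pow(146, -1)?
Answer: Rational(146, 13665601) ≈ 1.0684e-5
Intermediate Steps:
z = Rational(1, 146) ≈ 0.0068493
Function('E')(a, u) = Rational(1899, 146) (Function('E')(a, u) = Add(13, Rational(1, 146)) = Rational(1899, 146))
Pow(Add(Function('E')(Add(Mul(9, -5), -3), -174), 93587), -1) = Pow(Add(Rational(1899, 146), 93587), -1) = Pow(Rational(13665601, 146), -1) = Rational(146, 13665601)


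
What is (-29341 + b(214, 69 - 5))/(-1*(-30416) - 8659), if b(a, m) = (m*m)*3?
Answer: -17053/21757 ≈ -0.78379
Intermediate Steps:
b(a, m) = 3*m² (b(a, m) = m²*3 = 3*m²)
(-29341 + b(214, 69 - 5))/(-1*(-30416) - 8659) = (-29341 + 3*(69 - 5)²)/(-1*(-30416) - 8659) = (-29341 + 3*64²)/(30416 - 8659) = (-29341 + 3*4096)/21757 = (-29341 + 12288)*(1/21757) = -17053*1/21757 = -17053/21757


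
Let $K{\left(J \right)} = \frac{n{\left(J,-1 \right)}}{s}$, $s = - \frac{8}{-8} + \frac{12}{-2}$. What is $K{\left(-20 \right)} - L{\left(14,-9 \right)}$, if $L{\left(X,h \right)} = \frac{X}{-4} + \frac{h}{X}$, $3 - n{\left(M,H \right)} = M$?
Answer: $- \frac{16}{35} \approx -0.45714$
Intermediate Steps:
$n{\left(M,H \right)} = 3 - M$
$s = -5$ ($s = \left(-8\right) \left(- \frac{1}{8}\right) + 12 \left(- \frac{1}{2}\right) = 1 - 6 = -5$)
$L{\left(X,h \right)} = - \frac{X}{4} + \frac{h}{X}$ ($L{\left(X,h \right)} = X \left(- \frac{1}{4}\right) + \frac{h}{X} = - \frac{X}{4} + \frac{h}{X}$)
$K{\left(J \right)} = - \frac{3}{5} + \frac{J}{5}$ ($K{\left(J \right)} = \frac{3 - J}{-5} = \left(3 - J\right) \left(- \frac{1}{5}\right) = - \frac{3}{5} + \frac{J}{5}$)
$K{\left(-20 \right)} - L{\left(14,-9 \right)} = \left(- \frac{3}{5} + \frac{1}{5} \left(-20\right)\right) - \left(\left(- \frac{1}{4}\right) 14 - \frac{9}{14}\right) = \left(- \frac{3}{5} - 4\right) - \left(- \frac{7}{2} - \frac{9}{14}\right) = - \frac{23}{5} - \left(- \frac{7}{2} - \frac{9}{14}\right) = - \frac{23}{5} - - \frac{29}{7} = - \frac{23}{5} + \frac{29}{7} = - \frac{16}{35}$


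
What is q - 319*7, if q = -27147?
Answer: -29380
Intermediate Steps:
q - 319*7 = -27147 - 319*7 = -27147 - 2233 = -29380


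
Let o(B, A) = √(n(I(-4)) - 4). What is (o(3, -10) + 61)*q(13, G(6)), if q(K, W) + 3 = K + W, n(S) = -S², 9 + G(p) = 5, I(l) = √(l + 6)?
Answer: 366 + 6*I*√6 ≈ 366.0 + 14.697*I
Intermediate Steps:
I(l) = √(6 + l)
G(p) = -4 (G(p) = -9 + 5 = -4)
q(K, W) = -3 + K + W (q(K, W) = -3 + (K + W) = -3 + K + W)
o(B, A) = I*√6 (o(B, A) = √(-(√(6 - 4))² - 4) = √(-(√2)² - 4) = √(-1*2 - 4) = √(-2 - 4) = √(-6) = I*√6)
(o(3, -10) + 61)*q(13, G(6)) = (I*√6 + 61)*(-3 + 13 - 4) = (61 + I*√6)*6 = 366 + 6*I*√6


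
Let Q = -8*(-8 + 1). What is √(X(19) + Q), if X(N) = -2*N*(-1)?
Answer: √94 ≈ 9.6954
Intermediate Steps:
X(N) = 2*N
Q = 56 (Q = -8*(-7) = 56)
√(X(19) + Q) = √(2*19 + 56) = √(38 + 56) = √94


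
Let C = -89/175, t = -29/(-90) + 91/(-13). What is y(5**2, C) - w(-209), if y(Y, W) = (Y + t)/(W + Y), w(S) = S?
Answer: 16181647/77148 ≈ 209.75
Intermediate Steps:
t = -601/90 (t = -29*(-1/90) + 91*(-1/13) = 29/90 - 7 = -601/90 ≈ -6.6778)
C = -89/175 (C = -89*1/175 = -89/175 ≈ -0.50857)
y(Y, W) = (-601/90 + Y)/(W + Y) (y(Y, W) = (Y - 601/90)/(W + Y) = (-601/90 + Y)/(W + Y))
y(5**2, C) - w(-209) = (-601/90 + 5**2)/(-89/175 + 5**2) - 1*(-209) = (-601/90 + 25)/(-89/175 + 25) + 209 = (1649/90)/(4286/175) + 209 = (175/4286)*(1649/90) + 209 = 57715/77148 + 209 = 16181647/77148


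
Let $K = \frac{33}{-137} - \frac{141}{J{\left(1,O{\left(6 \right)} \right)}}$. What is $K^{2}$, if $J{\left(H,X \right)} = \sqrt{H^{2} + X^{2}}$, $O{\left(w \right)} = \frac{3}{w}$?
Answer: $\frac{1492591401}{93845} + \frac{18612 \sqrt{5}}{685} \approx 15966.0$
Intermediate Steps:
$K = - \frac{33}{137} - \frac{282 \sqrt{5}}{5}$ ($K = \frac{33}{-137} - \frac{141}{\sqrt{1^{2} + \left(\frac{3}{6}\right)^{2}}} = 33 \left(- \frac{1}{137}\right) - \frac{141}{\sqrt{1 + \left(3 \cdot \frac{1}{6}\right)^{2}}} = - \frac{33}{137} - \frac{141}{\sqrt{1 + \left(\frac{1}{2}\right)^{2}}} = - \frac{33}{137} - \frac{141}{\sqrt{1 + \frac{1}{4}}} = - \frac{33}{137} - \frac{141}{\sqrt{\frac{5}{4}}} = - \frac{33}{137} - \frac{141}{\frac{1}{2} \sqrt{5}} = - \frac{33}{137} - 141 \frac{2 \sqrt{5}}{5} = - \frac{33}{137} - \frac{282 \sqrt{5}}{5} \approx -126.36$)
$K^{2} = \left(- \frac{33}{137} - \frac{282 \sqrt{5}}{5}\right)^{2}$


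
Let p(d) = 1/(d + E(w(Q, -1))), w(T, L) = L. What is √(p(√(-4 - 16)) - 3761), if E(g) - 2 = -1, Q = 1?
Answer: √(-3761 + 1/(1 + 2*I*√5)) ≈ 0.0017 - 61.327*I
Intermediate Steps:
E(g) = 1 (E(g) = 2 - 1 = 1)
p(d) = 1/(1 + d) (p(d) = 1/(d + 1) = 1/(1 + d))
√(p(√(-4 - 16)) - 3761) = √(1/(1 + √(-4 - 16)) - 3761) = √(1/(1 + √(-20)) - 3761) = √(1/(1 + 2*I*√5) - 3761) = √(-3761 + 1/(1 + 2*I*√5))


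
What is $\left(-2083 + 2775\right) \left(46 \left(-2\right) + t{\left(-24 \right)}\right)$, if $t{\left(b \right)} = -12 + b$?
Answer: $-88576$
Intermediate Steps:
$\left(-2083 + 2775\right) \left(46 \left(-2\right) + t{\left(-24 \right)}\right) = \left(-2083 + 2775\right) \left(46 \left(-2\right) - 36\right) = 692 \left(-92 - 36\right) = 692 \left(-128\right) = -88576$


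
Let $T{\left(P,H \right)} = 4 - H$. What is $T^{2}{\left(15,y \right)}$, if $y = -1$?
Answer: $25$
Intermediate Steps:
$T^{2}{\left(15,y \right)} = \left(4 - -1\right)^{2} = \left(4 + 1\right)^{2} = 5^{2} = 25$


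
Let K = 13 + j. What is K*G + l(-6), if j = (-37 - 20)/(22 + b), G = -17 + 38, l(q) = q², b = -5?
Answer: 4056/17 ≈ 238.59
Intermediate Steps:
G = 21
j = -57/17 (j = (-37 - 20)/(22 - 5) = -57/17 ≈ -3.3529)
K = 164/17 (K = 13 - 57/17 = 164/17 ≈ 9.6471)
K*G + l(-6) = (164/17)*21 + (-6)² = 3444/17 + 36 = 4056/17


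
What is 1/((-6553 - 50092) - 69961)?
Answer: -1/126606 ≈ -7.8985e-6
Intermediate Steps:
1/((-6553 - 50092) - 69961) = 1/(-56645 - 69961) = 1/(-126606) = -1/126606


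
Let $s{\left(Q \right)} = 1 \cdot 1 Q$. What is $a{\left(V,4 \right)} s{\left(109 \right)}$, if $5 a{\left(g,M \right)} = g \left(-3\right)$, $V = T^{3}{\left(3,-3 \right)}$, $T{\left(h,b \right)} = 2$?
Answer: $- \frac{2616}{5} \approx -523.2$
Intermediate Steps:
$V = 8$ ($V = 2^{3} = 8$)
$a{\left(g,M \right)} = - \frac{3 g}{5}$ ($a{\left(g,M \right)} = \frac{g \left(-3\right)}{5} = \frac{\left(-3\right) g}{5} = - \frac{3 g}{5}$)
$s{\left(Q \right)} = Q$ ($s{\left(Q \right)} = 1 Q = Q$)
$a{\left(V,4 \right)} s{\left(109 \right)} = \left(- \frac{3}{5}\right) 8 \cdot 109 = \left(- \frac{24}{5}\right) 109 = - \frac{2616}{5}$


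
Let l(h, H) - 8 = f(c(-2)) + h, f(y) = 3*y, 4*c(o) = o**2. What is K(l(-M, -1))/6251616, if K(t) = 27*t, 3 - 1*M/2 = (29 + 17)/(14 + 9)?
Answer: 27/694624 ≈ 3.8870e-5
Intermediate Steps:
c(o) = o**2/4
M = 2 (M = 6 - 2*(29 + 17)/(14 + 9) = 6 - 92/23 = 6 - 2*2 = 6 - 4 = 2)
l(h, H) = 11 + h (l(h, H) = 8 + (3*((1/4)*(-2)**2) + h) = 8 + (3*((1/4)*4) + h) = 8 + (3*1 + h) = 8 + (3 + h) = 11 + h)
K(l(-M, -1))/6251616 = (27*(11 - 1*2))/6251616 = (27*(11 - 2))*(1/6251616) = (27*9)*(1/6251616) = 243*(1/6251616) = 27/694624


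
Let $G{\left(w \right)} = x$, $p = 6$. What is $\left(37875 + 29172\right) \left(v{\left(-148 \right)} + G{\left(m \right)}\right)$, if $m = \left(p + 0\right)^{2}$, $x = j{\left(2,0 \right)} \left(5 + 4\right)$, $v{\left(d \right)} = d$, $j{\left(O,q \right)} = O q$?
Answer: $-9922956$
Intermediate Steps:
$x = 0$ ($x = 2 \cdot 0 \left(5 + 4\right) = 0 \cdot 9 = 0$)
$m = 36$ ($m = \left(6 + 0\right)^{2} = 6^{2} = 36$)
$G{\left(w \right)} = 0$
$\left(37875 + 29172\right) \left(v{\left(-148 \right)} + G{\left(m \right)}\right) = \left(37875 + 29172\right) \left(-148 + 0\right) = 67047 \left(-148\right) = -9922956$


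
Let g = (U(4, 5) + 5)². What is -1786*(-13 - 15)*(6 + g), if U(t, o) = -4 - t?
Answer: 750120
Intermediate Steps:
g = 9 (g = ((-4 - 1*4) + 5)² = ((-4 - 4) + 5)² = (-8 + 5)² = (-3)² = 9)
-1786*(-13 - 15)*(6 + g) = -1786*(-13 - 15)*(6 + 9) = -(-50008)*15 = -1786*(-420) = 750120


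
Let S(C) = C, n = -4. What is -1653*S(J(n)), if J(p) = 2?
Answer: -3306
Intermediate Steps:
-1653*S(J(n)) = -1653*2 = -3306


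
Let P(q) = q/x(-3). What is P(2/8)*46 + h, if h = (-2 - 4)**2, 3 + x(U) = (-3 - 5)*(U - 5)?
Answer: 4415/122 ≈ 36.189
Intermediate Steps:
x(U) = 37 - 8*U (x(U) = -3 + (-3 - 5)*(U - 5) = -3 - 8*(-5 + U) = -3 + (40 - 8*U) = 37 - 8*U)
h = 36 (h = (-6)**2 = 36)
P(q) = q/61 (P(q) = q/(37 - 8*(-3)) = q/(37 + 24) = q/61)
P(2/8)*46 + h = ((2/8)/61)*46 + 36 = ((2*(1/8))/61)*46 + 36 = ((1/61)*(1/4))*46 + 36 = (1/244)*46 + 36 = 23/122 + 36 = 4415/122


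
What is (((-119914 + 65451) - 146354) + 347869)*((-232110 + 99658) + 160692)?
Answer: 4152748480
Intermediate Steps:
(((-119914 + 65451) - 146354) + 347869)*((-232110 + 99658) + 160692) = ((-54463 - 146354) + 347869)*(-132452 + 160692) = (-200817 + 347869)*28240 = 147052*28240 = 4152748480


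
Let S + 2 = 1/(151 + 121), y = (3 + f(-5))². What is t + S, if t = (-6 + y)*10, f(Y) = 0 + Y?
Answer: -5983/272 ≈ -21.996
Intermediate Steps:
f(Y) = Y
y = 4 (y = (3 - 5)² = (-2)² = 4)
S = -543/272 (S = -2 + 1/(151 + 121) = -2 + 1/272 = -543/272 ≈ -1.9963)
t = -20 (t = (-6 + 4)*10 = -2*10 = -20)
t + S = -20 - 543/272 = -5983/272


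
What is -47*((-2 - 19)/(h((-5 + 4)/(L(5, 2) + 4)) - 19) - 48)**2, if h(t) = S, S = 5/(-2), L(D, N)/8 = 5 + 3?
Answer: -192158748/1849 ≈ -1.0393e+5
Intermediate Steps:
L(D, N) = 64 (L(D, N) = 8*(5 + 3) = 8*8 = 64)
S = -5/2 (S = 5*(-1/2) = -5/2 ≈ -2.5000)
h(t) = -5/2
-47*((-2 - 19)/(h((-5 + 4)/(L(5, 2) + 4)) - 19) - 48)**2 = -47*((-2 - 19)/(-5/2 - 19) - 48)**2 = -47*(-21/(-43/2) - 48)**2 = -47*(-21*(-2/43) - 48)**2 = -47*(42/43 - 48)**2 = -47*(-2022/43)**2 = -47*4088484/1849 = -192158748/1849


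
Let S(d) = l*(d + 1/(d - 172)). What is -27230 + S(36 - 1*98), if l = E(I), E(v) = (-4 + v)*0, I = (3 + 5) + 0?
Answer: -27230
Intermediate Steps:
I = 8 (I = 8 + 0 = 8)
E(v) = 0
l = 0
S(d) = 0 (S(d) = 0*(d + 1/(d - 172)) = 0*(d + 1/(-172 + d)) = 0)
-27230 + S(36 - 1*98) = -27230 + 0 = -27230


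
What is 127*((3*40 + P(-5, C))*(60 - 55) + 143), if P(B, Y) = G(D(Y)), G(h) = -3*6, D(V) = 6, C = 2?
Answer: 82931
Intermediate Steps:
G(h) = -18
P(B, Y) = -18
127*((3*40 + P(-5, C))*(60 - 55) + 143) = 127*((3*40 - 18)*(60 - 55) + 143) = 127*((120 - 18)*5 + 143) = 127*(102*5 + 143) = 127*(510 + 143) = 127*653 = 82931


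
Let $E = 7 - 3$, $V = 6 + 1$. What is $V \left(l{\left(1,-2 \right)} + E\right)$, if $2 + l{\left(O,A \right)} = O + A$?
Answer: $7$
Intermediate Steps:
$V = 7$
$E = 4$ ($E = 7 - 3 = 4$)
$l{\left(O,A \right)} = -2 + A + O$ ($l{\left(O,A \right)} = -2 + \left(O + A\right) = -2 + \left(A + O\right) = -2 + A + O$)
$V \left(l{\left(1,-2 \right)} + E\right) = 7 \left(\left(-2 - 2 + 1\right) + 4\right) = 7 \left(-3 + 4\right) = 7 \cdot 1 = 7$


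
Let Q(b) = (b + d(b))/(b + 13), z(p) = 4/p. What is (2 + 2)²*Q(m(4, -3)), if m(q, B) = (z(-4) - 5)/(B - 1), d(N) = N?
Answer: 96/29 ≈ 3.3103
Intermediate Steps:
m(q, B) = -6/(-1 + B) (m(q, B) = (4/(-4) - 5)/(B - 1) = (4*(-¼) - 5)/(-1 + B) = (-1 - 5)/(-1 + B) = -6/(-1 + B))
Q(b) = 2*b/(13 + b) (Q(b) = (b + b)/(b + 13) = (2*b)/(13 + b) = 2*b/(13 + b))
(2 + 2)²*Q(m(4, -3)) = (2 + 2)²*(2*(-6/(-1 - 3))/(13 - 6/(-1 - 3))) = 4²*(2*(-6/(-4))/(13 - 6/(-4))) = 16*(2*(-6*(-¼))/(13 - 6*(-¼))) = 16*(2*(3/2)/(13 + 3/2)) = 16*(2*(3/2)/(29/2)) = 16*(2*(3/2)*(2/29)) = 16*(6/29) = 96/29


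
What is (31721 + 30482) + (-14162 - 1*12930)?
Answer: 35111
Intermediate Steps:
(31721 + 30482) + (-14162 - 1*12930) = 62203 + (-14162 - 12930) = 62203 - 27092 = 35111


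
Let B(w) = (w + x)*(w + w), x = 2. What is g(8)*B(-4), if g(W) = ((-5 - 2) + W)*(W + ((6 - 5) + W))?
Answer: 272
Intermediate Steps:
B(w) = 2*w*(2 + w) (B(w) = (w + 2)*(w + w) = (2 + w)*(2*w) = 2*w*(2 + w))
g(W) = (1 + 2*W)*(-7 + W) (g(W) = (-7 + W)*(W + (1 + W)) = (-7 + W)*(1 + 2*W) = (1 + 2*W)*(-7 + W))
g(8)*B(-4) = (-7 - 13*8 + 2*8²)*(2*(-4)*(2 - 4)) = (-7 - 104 + 2*64)*(2*(-4)*(-2)) = (-7 - 104 + 128)*16 = 17*16 = 272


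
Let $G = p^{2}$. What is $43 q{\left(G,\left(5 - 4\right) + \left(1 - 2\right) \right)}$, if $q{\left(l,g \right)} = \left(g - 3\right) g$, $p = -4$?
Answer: $0$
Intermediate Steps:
$G = 16$ ($G = \left(-4\right)^{2} = 16$)
$q{\left(l,g \right)} = g \left(-3 + g\right)$ ($q{\left(l,g \right)} = \left(-3 + g\right) g = g \left(-3 + g\right)$)
$43 q{\left(G,\left(5 - 4\right) + \left(1 - 2\right) \right)} = 43 \left(\left(5 - 4\right) + \left(1 - 2\right)\right) \left(-3 + \left(\left(5 - 4\right) + \left(1 - 2\right)\right)\right) = 43 \left(1 + \left(1 - 2\right)\right) \left(-3 + \left(1 + \left(1 - 2\right)\right)\right) = 43 \left(1 - 1\right) \left(-3 + \left(1 - 1\right)\right) = 43 \cdot 0 \left(-3 + 0\right) = 43 \cdot 0 \left(-3\right) = 43 \cdot 0 = 0$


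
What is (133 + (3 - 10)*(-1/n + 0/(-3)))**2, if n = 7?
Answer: 17956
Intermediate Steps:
(133 + (3 - 10)*(-1/n + 0/(-3)))**2 = (133 + (3 - 10)*(-1/7 + 0/(-3)))**2 = (133 - 7*(-1*1/7 + 0*(-1/3)))**2 = (133 - 7*(-1/7 + 0))**2 = (133 - 7*(-1/7))**2 = (133 + 1)**2 = 134**2 = 17956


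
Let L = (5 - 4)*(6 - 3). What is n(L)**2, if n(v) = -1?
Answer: 1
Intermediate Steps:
L = 3 (L = 1*3 = 3)
n(L)**2 = (-1)**2 = 1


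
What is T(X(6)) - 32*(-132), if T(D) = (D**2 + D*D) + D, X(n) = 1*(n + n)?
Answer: 4524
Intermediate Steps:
X(n) = 2*n (X(n) = 1*(2*n) = 2*n)
T(D) = D + 2*D**2 (T(D) = (D**2 + D**2) + D = 2*D**2 + D = D + 2*D**2)
T(X(6)) - 32*(-132) = (2*6)*(1 + 2*(2*6)) - 32*(-132) = 12*(1 + 2*12) + 4224 = 12*(1 + 24) + 4224 = 12*25 + 4224 = 300 + 4224 = 4524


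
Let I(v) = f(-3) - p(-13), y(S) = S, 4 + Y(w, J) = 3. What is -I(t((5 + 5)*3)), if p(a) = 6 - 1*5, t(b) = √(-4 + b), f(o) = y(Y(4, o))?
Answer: 2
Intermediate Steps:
Y(w, J) = -1 (Y(w, J) = -4 + 3 = -1)
f(o) = -1
p(a) = 1 (p(a) = 6 - 5 = 1)
I(v) = -2 (I(v) = -1 - 1*1 = -1 - 1 = -2)
-I(t((5 + 5)*3)) = -1*(-2) = 2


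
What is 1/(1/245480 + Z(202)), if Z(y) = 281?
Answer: 245480/68979881 ≈ 0.0035587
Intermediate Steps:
1/(1/245480 + Z(202)) = 1/(1/245480 + 281) = 1/(68979881/245480) = 245480/68979881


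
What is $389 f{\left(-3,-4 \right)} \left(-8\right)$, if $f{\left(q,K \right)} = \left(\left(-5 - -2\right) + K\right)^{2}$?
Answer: $-152488$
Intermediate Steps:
$f{\left(q,K \right)} = \left(-3 + K\right)^{2}$ ($f{\left(q,K \right)} = \left(\left(-5 + 2\right) + K\right)^{2} = \left(-3 + K\right)^{2}$)
$389 f{\left(-3,-4 \right)} \left(-8\right) = 389 \left(-3 - 4\right)^{2} \left(-8\right) = 389 \left(-7\right)^{2} \left(-8\right) = 389 \cdot 49 \left(-8\right) = 389 \left(-392\right) = -152488$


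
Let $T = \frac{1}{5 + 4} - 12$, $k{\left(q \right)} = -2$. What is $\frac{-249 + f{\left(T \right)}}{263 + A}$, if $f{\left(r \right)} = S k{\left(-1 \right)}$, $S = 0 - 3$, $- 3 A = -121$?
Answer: $- \frac{729}{910} \approx -0.8011$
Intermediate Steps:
$A = \frac{121}{3}$ ($A = \left(- \frac{1}{3}\right) \left(-121\right) = \frac{121}{3} \approx 40.333$)
$S = -3$ ($S = 0 - 3 = -3$)
$T = - \frac{107}{9}$ ($T = \frac{1}{9} - 12 = - \frac{107}{9} \approx -11.889$)
$f{\left(r \right)} = 6$ ($f{\left(r \right)} = \left(-3\right) \left(-2\right) = 6$)
$\frac{-249 + f{\left(T \right)}}{263 + A} = \frac{-249 + 6}{263 + \frac{121}{3}} = - \frac{243}{\frac{910}{3}} = \left(-243\right) \frac{3}{910} = - \frac{729}{910}$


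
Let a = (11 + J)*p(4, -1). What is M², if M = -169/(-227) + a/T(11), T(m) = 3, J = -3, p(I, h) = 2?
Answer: 17131321/463761 ≈ 36.940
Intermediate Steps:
a = 16 (a = (11 - 3)*2 = 8*2 = 16)
M = 4139/681 (M = -169/(-227) + 16/3 = -169*(-1/227) + 16*(⅓) = 169/227 + 16/3 = 4139/681 ≈ 6.0778)
M² = (4139/681)² = 17131321/463761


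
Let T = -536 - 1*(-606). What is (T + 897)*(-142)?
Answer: -137314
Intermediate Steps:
T = 70 (T = -536 + 606 = 70)
(T + 897)*(-142) = (70 + 897)*(-142) = 967*(-142) = -137314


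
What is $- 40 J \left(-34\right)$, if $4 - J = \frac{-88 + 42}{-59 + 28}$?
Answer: $\frac{106080}{31} \approx 3421.9$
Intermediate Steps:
$J = \frac{78}{31}$ ($J = 4 - \frac{-88 + 42}{-59 + 28} = 4 - - \frac{46}{-31} = 4 - \left(-46\right) \left(- \frac{1}{31}\right) = 4 - \frac{46}{31} = \frac{78}{31} \approx 2.5161$)
$- 40 J \left(-34\right) = \left(-40\right) \frac{78}{31} \left(-34\right) = \left(- \frac{3120}{31}\right) \left(-34\right) = \frac{106080}{31}$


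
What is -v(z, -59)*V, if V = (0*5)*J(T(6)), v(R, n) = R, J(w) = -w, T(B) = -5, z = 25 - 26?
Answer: 0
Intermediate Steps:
z = -1
V = 0 (V = (0*5)*(-1*(-5)) = 0*5 = 0)
-v(z, -59)*V = -(-1)*0 = -1*0 = 0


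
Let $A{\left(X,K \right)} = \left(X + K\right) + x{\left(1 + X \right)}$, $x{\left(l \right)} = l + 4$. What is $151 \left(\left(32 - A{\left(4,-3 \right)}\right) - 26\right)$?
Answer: $-604$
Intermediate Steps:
$x{\left(l \right)} = 4 + l$
$A{\left(X,K \right)} = 5 + K + 2 X$ ($A{\left(X,K \right)} = \left(X + K\right) + \left(4 + \left(1 + X\right)\right) = \left(K + X\right) + \left(5 + X\right) = 5 + K + 2 X$)
$151 \left(\left(32 - A{\left(4,-3 \right)}\right) - 26\right) = 151 \left(\left(32 - \left(5 - 3 + 2 \cdot 4\right)\right) - 26\right) = 151 \left(\left(32 - \left(5 - 3 + 8\right)\right) - 26\right) = 151 \left(\left(32 - 10\right) - 26\right) = 151 \left(22 - 26\right) = 151 \left(-4\right) = -604$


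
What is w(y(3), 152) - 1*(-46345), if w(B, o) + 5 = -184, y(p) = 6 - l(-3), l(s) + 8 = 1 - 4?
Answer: 46156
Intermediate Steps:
l(s) = -11 (l(s) = -8 + (1 - 4) = -8 - 3 = -11)
y(p) = 17 (y(p) = 6 - 1*(-11) = 6 + 11 = 17)
w(B, o) = -189 (w(B, o) = -5 - 184 = -189)
w(y(3), 152) - 1*(-46345) = -189 - 1*(-46345) = -189 + 46345 = 46156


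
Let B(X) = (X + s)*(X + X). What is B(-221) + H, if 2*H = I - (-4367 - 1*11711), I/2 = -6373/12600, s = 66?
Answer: 964511027/12600 ≈ 76549.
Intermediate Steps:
I = -6373/6300 (I = 2*(-6373/12600) = -6373/6300 ≈ -1.0116)
H = 101285027/12600 (H = (-6373/6300 - (-4367 - 1*11711))/2 = (-6373/6300 - (-4367 - 11711))/2 = (-6373/6300 - 1*(-16078))/2 = (-6373/6300 + 16078)/2 = (1/2)*(101285027/6300) = 101285027/12600 ≈ 8038.5)
B(X) = 2*X*(66 + X) (B(X) = (X + 66)*(X + X) = (66 + X)*(2*X) = 2*X*(66 + X))
B(-221) + H = 2*(-221)*(66 - 221) + 101285027/12600 = 2*(-221)*(-155) + 101285027/12600 = 68510 + 101285027/12600 = 964511027/12600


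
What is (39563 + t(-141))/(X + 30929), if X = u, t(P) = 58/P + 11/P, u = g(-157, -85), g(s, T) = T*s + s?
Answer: 1859438/2073499 ≈ 0.89676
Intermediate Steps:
g(s, T) = s + T*s
u = 13188 (u = -157*(1 - 85) = -157*(-84) = 13188)
t(P) = 69/P
X = 13188
(39563 + t(-141))/(X + 30929) = (39563 + 69/(-141))/(13188 + 30929) = (39563 + 69*(-1/141))/44117 = (39563 - 23/47)*(1/44117) = (1859438/47)*(1/44117) = 1859438/2073499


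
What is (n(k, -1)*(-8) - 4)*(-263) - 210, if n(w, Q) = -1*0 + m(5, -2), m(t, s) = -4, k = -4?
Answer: -7574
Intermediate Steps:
n(w, Q) = -4 (n(w, Q) = -1*0 - 4 = 0 - 4 = -4)
(n(k, -1)*(-8) - 4)*(-263) - 210 = (-4*(-8) - 4)*(-263) - 210 = (32 - 4)*(-263) - 210 = 28*(-263) - 210 = -7364 - 210 = -7574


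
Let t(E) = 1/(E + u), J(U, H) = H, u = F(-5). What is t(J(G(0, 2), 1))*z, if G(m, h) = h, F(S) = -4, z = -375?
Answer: 125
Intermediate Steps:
u = -4
t(E) = 1/(-4 + E) (t(E) = 1/(E - 4) = 1/(-4 + E))
t(J(G(0, 2), 1))*z = -375/(-4 + 1) = -375/(-3) = -1/3*(-375) = 125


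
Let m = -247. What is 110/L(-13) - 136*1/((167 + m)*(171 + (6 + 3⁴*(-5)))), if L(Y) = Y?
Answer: -251021/29640 ≈ -8.4690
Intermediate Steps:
110/L(-13) - 136*1/((167 + m)*(171 + (6 + 3⁴*(-5)))) = 110/(-13) - 136*1/((167 - 247)*(171 + (6 + 3⁴*(-5)))) = 110*(-1/13) - 136*(-1/(80*(171 + (6 + 81*(-5))))) = -110/13 - 136*(-1/(80*(171 + (6 - 405)))) = -110/13 - 136*(-1/(80*(171 - 399))) = -110/13 - 136/((-80*(-228))) = -110/13 - 136/18240 = -110/13 - 136*1/18240 = -110/13 - 17/2280 = -251021/29640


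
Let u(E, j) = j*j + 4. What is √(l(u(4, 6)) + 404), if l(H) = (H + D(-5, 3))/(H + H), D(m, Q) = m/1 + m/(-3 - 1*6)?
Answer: 2*√910/3 ≈ 20.111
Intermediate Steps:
u(E, j) = 4 + j² (u(E, j) = j² + 4 = 4 + j²)
D(m, Q) = 8*m/9 (D(m, Q) = m*1 + m/(-3 - 6) = m + m/(-9) = m + m*(-⅑) = m - m/9 = 8*m/9)
l(H) = (-40/9 + H)/(2*H) (l(H) = (H + (8/9)*(-5))/(H + H) = (H - 40/9)/((2*H)) = (-40/9 + H)*(1/(2*H)) = (-40/9 + H)/(2*H))
√(l(u(4, 6)) + 404) = √((-40 + 9*(4 + 6²))/(18*(4 + 6²)) + 404) = √((-40 + 9*(4 + 36))/(18*(4 + 36)) + 404) = √((1/18)*(-40 + 9*40)/40 + 404) = √((1/18)*(1/40)*(-40 + 360) + 404) = √((1/18)*(1/40)*320 + 404) = √(4/9 + 404) = √(3640/9) = 2*√910/3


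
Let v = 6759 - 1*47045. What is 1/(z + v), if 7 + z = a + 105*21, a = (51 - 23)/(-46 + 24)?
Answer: -11/418982 ≈ -2.6254e-5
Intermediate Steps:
a = -14/11 (a = 28/(-22) = 28*(-1/22) = -14/11 ≈ -1.2727)
z = 24164/11 (z = -7 + (-14/11 + 105*21) = -7 + (-14/11 + 2205) = -7 + 24241/11 = 24164/11 ≈ 2196.7)
v = -40286 (v = 6759 - 47045 = -40286)
1/(z + v) = 1/(24164/11 - 40286) = 1/(-418982/11) = -11/418982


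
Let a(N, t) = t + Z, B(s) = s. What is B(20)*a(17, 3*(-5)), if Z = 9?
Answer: -120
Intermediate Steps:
a(N, t) = 9 + t (a(N, t) = t + 9 = 9 + t)
B(20)*a(17, 3*(-5)) = 20*(9 + 3*(-5)) = 20*(9 - 15) = 20*(-6) = -120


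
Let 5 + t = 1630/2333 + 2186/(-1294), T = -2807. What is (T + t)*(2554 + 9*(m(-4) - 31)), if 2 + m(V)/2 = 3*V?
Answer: -8589802788133/1509451 ≈ -5.6907e+6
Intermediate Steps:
m(V) = -4 + 6*V (m(V) = -4 + 2*(3*V) = -4 + 6*V)
t = -9042614/1509451 (t = -5 + (1630/2333 + 2186/(-1294)) = -5 + (1630*(1/2333) + 2186*(-1/1294)) = -5 + (1630/2333 - 1093/647) = -5 - 1495359/1509451 = -9042614/1509451 ≈ -5.9907)
(T + t)*(2554 + 9*(m(-4) - 31)) = (-2807 - 9042614/1509451)*(2554 + 9*((-4 + 6*(-4)) - 31)) = -4246071571*(2554 + 9*((-4 - 24) - 31))/1509451 = -4246071571*(2554 + 9*(-28 - 31))/1509451 = -4246071571*(2554 + 9*(-59))/1509451 = -4246071571*(2554 - 531)/1509451 = -4246071571/1509451*2023 = -8589802788133/1509451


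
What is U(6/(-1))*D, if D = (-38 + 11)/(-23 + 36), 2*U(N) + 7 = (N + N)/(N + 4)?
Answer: 27/26 ≈ 1.0385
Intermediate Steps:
U(N) = -7/2 + N/(4 + N) (U(N) = -7/2 + ((N + N)/(N + 4))/2 = -7/2 + ((2*N)/(4 + N))/2 = -7/2 + (2*N/(4 + N))/2 = -7/2 + N/(4 + N))
D = -27/13 ≈ -2.0769
U(6/(-1))*D = ((-28 - 30/(-1))/(2*(4 + 6/(-1))))*(-27/13) = ((-28 - 30*(-1))/(2*(4 + 6*(-1))))*(-27/13) = ((-28 - 5*(-6))/(2*(4 - 6)))*(-27/13) = ((½)*(-28 + 30)/(-2))*(-27/13) = ((½)*(-½)*2)*(-27/13) = -½*(-27/13) = 27/26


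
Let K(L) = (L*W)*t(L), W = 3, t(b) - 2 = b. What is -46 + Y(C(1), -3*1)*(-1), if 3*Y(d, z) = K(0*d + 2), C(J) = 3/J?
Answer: -54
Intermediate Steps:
t(b) = 2 + b
K(L) = 3*L*(2 + L) (K(L) = (L*3)*(2 + L) = (3*L)*(2 + L) = 3*L*(2 + L))
Y(d, z) = 8 (Y(d, z) = (3*(0*d + 2)*(2 + (0*d + 2)))/3 = (3*(0 + 2)*(2 + (0 + 2)))/3 = (3*2*(2 + 2))/3 = (3*2*4)/3 = (1/3)*24 = 8)
-46 + Y(C(1), -3*1)*(-1) = -46 + 8*(-1) = -46 - 8 = -54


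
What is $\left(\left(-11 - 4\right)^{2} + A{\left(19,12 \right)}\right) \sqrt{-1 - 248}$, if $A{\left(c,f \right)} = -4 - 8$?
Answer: $213 i \sqrt{249} \approx 3361.1 i$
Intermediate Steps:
$A{\left(c,f \right)} = -12$
$\left(\left(-11 - 4\right)^{2} + A{\left(19,12 \right)}\right) \sqrt{-1 - 248} = \left(\left(-11 - 4\right)^{2} - 12\right) \sqrt{-1 - 248} = \left(\left(-15\right)^{2} - 12\right) \sqrt{-249} = \left(225 - 12\right) i \sqrt{249} = 213 i \sqrt{249}$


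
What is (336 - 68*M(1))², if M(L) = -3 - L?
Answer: 369664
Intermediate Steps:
(336 - 68*M(1))² = (336 - 68*(-3 - 1*1))² = (336 - 68*(-3 - 1))² = (336 - 68*(-4))² = (336 + 272)² = 608² = 369664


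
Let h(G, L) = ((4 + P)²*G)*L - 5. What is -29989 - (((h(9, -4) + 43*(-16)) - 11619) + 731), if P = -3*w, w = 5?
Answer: -14052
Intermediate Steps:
P = -15 (P = -3*5 = -15)
h(G, L) = -5 + 121*G*L (h(G, L) = ((4 - 15)²*G)*L - 5 = ((-11)²*G)*L - 5 = (121*G)*L - 5 = 121*G*L - 5 = -5 + 121*G*L)
-29989 - (((h(9, -4) + 43*(-16)) - 11619) + 731) = -29989 - ((((-5 + 121*9*(-4)) + 43*(-16)) - 11619) + 731) = -29989 - ((((-5 - 4356) - 688) - 11619) + 731) = -29989 - (((-4361 - 688) - 11619) + 731) = -29989 - ((-5049 - 11619) + 731) = -29989 - (-16668 + 731) = -29989 - 1*(-15937) = -29989 + 15937 = -14052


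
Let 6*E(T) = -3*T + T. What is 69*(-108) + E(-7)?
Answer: -22349/3 ≈ -7449.7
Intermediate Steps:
E(T) = -T/3 (E(T) = (-3*T + T)/6 = (-2*T)/6 = -T/3)
69*(-108) + E(-7) = 69*(-108) - 1/3*(-7) = -7452 + 7/3 = -22349/3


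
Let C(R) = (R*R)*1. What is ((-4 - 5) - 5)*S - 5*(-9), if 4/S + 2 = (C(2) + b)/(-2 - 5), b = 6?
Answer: 184/3 ≈ 61.333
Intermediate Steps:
C(R) = R² (C(R) = R²*1 = R²)
S = -7/6 (S = 4/(-2 + (2² + 6)/(-2 - 5)) = 4/(-2 + (4 + 6)/(-7)) = 4/(-2 + 10*(-⅐)) = 4/(-2 - 10/7) = 4/(-24/7) = 4*(-7/24) = -7/6 ≈ -1.1667)
((-4 - 5) - 5)*S - 5*(-9) = ((-4 - 5) - 5)*(-7/6) - 5*(-9) = (-9 - 5)*(-7/6) + 45 = -14*(-7/6) + 45 = 49/3 + 45 = 184/3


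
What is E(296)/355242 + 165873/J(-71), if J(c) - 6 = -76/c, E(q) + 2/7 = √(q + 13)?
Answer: 14642876481599/624160194 + √309/355242 ≈ 23460.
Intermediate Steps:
E(q) = -2/7 + √(13 + q) (E(q) = -2/7 + √(q + 13) = -2/7 + √(13 + q))
J(c) = 6 - 76/c
E(296)/355242 + 165873/J(-71) = (-2/7 + √(13 + 296))/355242 + 165873/(6 - 76/(-71)) = (-2/7 + √309)*(1/355242) + 165873/(6 - 76*(-1/71)) = (-1/1243347 + √309/355242) + 165873/(6 + 76/71) = (-1/1243347 + √309/355242) + 165873/(502/71) = (-1/1243347 + √309/355242) + 165873*(71/502) = (-1/1243347 + √309/355242) + 11776983/502 = 14642876481599/624160194 + √309/355242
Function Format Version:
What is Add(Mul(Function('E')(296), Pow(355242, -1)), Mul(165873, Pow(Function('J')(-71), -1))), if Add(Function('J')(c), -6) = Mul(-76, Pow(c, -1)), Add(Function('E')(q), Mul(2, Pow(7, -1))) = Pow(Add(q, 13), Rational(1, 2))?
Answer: Add(Rational(14642876481599, 624160194), Mul(Rational(1, 355242), Pow(309, Rational(1, 2)))) ≈ 23460.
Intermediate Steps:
Function('E')(q) = Add(Rational(-2, 7), Pow(Add(13, q), Rational(1, 2))) (Function('E')(q) = Add(Rational(-2, 7), Pow(Add(q, 13), Rational(1, 2))) = Add(Rational(-2, 7), Pow(Add(13, q), Rational(1, 2))))
Function('J')(c) = Add(6, Mul(-76, Pow(c, -1)))
Add(Mul(Function('E')(296), Pow(355242, -1)), Mul(165873, Pow(Function('J')(-71), -1))) = Add(Mul(Add(Rational(-2, 7), Pow(Add(13, 296), Rational(1, 2))), Pow(355242, -1)), Mul(165873, Pow(Add(6, Mul(-76, Pow(-71, -1))), -1))) = Add(Mul(Add(Rational(-2, 7), Pow(309, Rational(1, 2))), Rational(1, 355242)), Mul(165873, Pow(Add(6, Mul(-76, Rational(-1, 71))), -1))) = Add(Add(Rational(-1, 1243347), Mul(Rational(1, 355242), Pow(309, Rational(1, 2)))), Mul(165873, Pow(Add(6, Rational(76, 71)), -1))) = Add(Add(Rational(-1, 1243347), Mul(Rational(1, 355242), Pow(309, Rational(1, 2)))), Mul(165873, Pow(Rational(502, 71), -1))) = Add(Add(Rational(-1, 1243347), Mul(Rational(1, 355242), Pow(309, Rational(1, 2)))), Mul(165873, Rational(71, 502))) = Add(Add(Rational(-1, 1243347), Mul(Rational(1, 355242), Pow(309, Rational(1, 2)))), Rational(11776983, 502)) = Add(Rational(14642876481599, 624160194), Mul(Rational(1, 355242), Pow(309, Rational(1, 2))))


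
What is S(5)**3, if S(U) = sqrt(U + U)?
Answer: 10*sqrt(10) ≈ 31.623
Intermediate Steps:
S(U) = sqrt(2)*sqrt(U) (S(U) = sqrt(2*U) = sqrt(2)*sqrt(U))
S(5)**3 = (sqrt(2)*sqrt(5))**3 = (sqrt(10))**3 = 10*sqrt(10)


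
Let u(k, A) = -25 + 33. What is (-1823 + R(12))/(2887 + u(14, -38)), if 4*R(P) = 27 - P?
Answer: -7277/11580 ≈ -0.62841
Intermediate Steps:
u(k, A) = 8
R(P) = 27/4 - P/4 (R(P) = (27 - P)/4 = 27/4 - P/4)
(-1823 + R(12))/(2887 + u(14, -38)) = (-1823 + (27/4 - ¼*12))/(2887 + 8) = (-1823 + (27/4 - 3))/2895 = (-1823 + 15/4)*(1/2895) = -7277/4*1/2895 = -7277/11580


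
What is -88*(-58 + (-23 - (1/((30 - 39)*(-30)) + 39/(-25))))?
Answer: 4718956/675 ≈ 6991.0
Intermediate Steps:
-88*(-58 + (-23 - (1/((30 - 39)*(-30)) + 39/(-25)))) = -88*(-58 + (-23 - (-1/30/(-9) + 39*(-1/25)))) = -88*(-58 + (-23 - (-⅑*(-1/30) - 39/25))) = -88*(-58 + (-23 - (1/270 - 39/25))) = -88*(-58 + (-23 - 1*(-2101/1350))) = -88*(-58 + (-23 + 2101/1350)) = -88*(-58 - 28949/1350) = -88*(-107249/1350) = 4718956/675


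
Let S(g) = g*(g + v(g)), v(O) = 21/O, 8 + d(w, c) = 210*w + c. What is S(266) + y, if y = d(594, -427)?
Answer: 195082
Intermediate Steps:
d(w, c) = -8 + c + 210*w (d(w, c) = -8 + (210*w + c) = -8 + (c + 210*w) = -8 + c + 210*w)
S(g) = g*(g + 21/g)
y = 124305 (y = -8 - 427 + 210*594 = -8 - 427 + 124740 = 124305)
S(266) + y = (21 + 266²) + 124305 = (21 + 70756) + 124305 = 70777 + 124305 = 195082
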